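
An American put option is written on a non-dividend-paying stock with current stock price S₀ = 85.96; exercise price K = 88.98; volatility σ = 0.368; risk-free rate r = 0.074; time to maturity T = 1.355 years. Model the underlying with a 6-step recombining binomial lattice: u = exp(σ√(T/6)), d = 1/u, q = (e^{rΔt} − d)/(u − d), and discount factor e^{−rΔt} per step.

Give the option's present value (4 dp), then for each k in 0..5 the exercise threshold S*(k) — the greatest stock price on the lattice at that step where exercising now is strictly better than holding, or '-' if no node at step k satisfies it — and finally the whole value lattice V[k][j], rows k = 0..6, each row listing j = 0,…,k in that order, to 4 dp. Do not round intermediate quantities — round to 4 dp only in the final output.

Δt=0.22583  u=1.19110  d=0.83956  q=0.50433  discount=0.98343
step 6 (expiry): payoffs max(K−S,0) = 58.8778 46.2731 28.3906 3.0200 0.0000 0.0000 0.0000
step 5: (k=5,j=0): S=35.8548, (K−S)⁺=53.1252, hold=51.6505 ⇒ V=53.1252 exercise | (k=5,j=1): S=50.8683, (K−S)⁺=38.1117, hold=36.6370 ⇒ V=38.1117 exercise | (k=5,j=2): S=72.1683, (K−S)⁺=16.8117, hold=15.3370 ⇒ V=16.8117 exercise | (k=5,j=3): S=102.3873, (K−S)⁺=0.0000, hold=1.4721 ⇒ V=1.4721 continue | (k=5,j=4): S=145.2598, (K−S)⁺=0.0000, hold=0.0000 ⇒ V=0.0000 continue | (k=5,j=5): S=206.0843, (K−S)⁺=0.0000, hold=0.0000 ⇒ V=0.0000 continue  boundary S*=72.1683
step 4: (k=4,j=0): S=42.7069, (K−S)⁺=46.2731, hold=44.7985 ⇒ V=46.2731 exercise | (k=4,j=1): S=60.5894, (K−S)⁺=28.3906, hold=26.9159 ⇒ V=28.3906 exercise | (k=4,j=2): S=85.9600, (K−S)⁺=3.0200, hold=8.9251 ⇒ V=8.9251 continue | (k=4,j=3): S=121.9539, (K−S)⁺=0.0000, hold=0.7176 ⇒ V=0.7176 continue | (k=4,j=4): S=173.0196, (K−S)⁺=0.0000, hold=0.0000 ⇒ V=0.0000 continue  boundary S*=60.5894
step 3: (k=3,j=0): S=50.8683, (K−S)⁺=38.1117, hold=36.6370 ⇒ V=38.1117 exercise | (k=3,j=1): S=72.1683, (K−S)⁺=16.8117, hold=18.2658 ⇒ V=18.2658 continue | (k=3,j=2): S=102.3873, (K−S)⁺=0.0000, hold=4.7065 ⇒ V=4.7065 continue | (k=3,j=3): S=145.2598, (K−S)⁺=0.0000, hold=0.3498 ⇒ V=0.3498 continue  boundary S*=50.8683
step 2: (k=2,j=0): S=60.5894, (K−S)⁺=28.3906, hold=27.6371 ⇒ V=28.3906 exercise | (k=2,j=1): S=85.9600, (K−S)⁺=3.0200, hold=11.2381 ⇒ V=11.2381 continue | (k=2,j=2): S=121.9539, (K−S)⁺=0.0000, hold=2.4677 ⇒ V=2.4677 continue  boundary S*=60.5894
step 1: (k=1,j=0): S=72.1683, (K−S)⁺=16.8117, hold=19.4129 ⇒ V=19.4129 continue | (k=1,j=1): S=102.3873, (K−S)⁺=0.0000, hold=6.7020 ⇒ V=6.7020 continue  boundary S*=-
step 0: (k=0,j=0): S=85.9600, (K−S)⁺=3.0200, hold=12.7870 ⇒ V=12.7870 continue  boundary S*=-

price = 12.7870
boundary = - - 60.5894 50.8683 60.5894 72.1683
tree:
12.7870
19.4129 6.7020
28.3906 11.2381 2.4677
38.1117 18.2658 4.7065 0.3498
46.2731 28.3906 8.9251 0.7176 0.0000
53.1252 38.1117 16.8117 1.4721 0.0000 0.0000
58.8778 46.2731 28.3906 3.0200 0.0000 0.0000 0.0000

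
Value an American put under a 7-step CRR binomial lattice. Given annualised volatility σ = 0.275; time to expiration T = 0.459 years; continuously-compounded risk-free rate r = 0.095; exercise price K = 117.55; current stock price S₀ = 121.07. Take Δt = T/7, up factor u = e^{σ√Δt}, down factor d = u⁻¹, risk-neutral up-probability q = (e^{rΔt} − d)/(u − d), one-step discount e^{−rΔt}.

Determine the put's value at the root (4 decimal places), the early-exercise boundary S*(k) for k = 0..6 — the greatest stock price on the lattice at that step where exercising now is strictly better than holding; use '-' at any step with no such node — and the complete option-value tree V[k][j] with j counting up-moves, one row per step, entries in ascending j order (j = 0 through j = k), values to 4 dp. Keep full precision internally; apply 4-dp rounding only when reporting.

price = 5.6567
boundary = - - - 98.0141 91.3495 98.0141 105.1650
tree:
5.6567
8.8476 2.8567
13.4003 4.8621 1.0889
19.5359 8.0466 2.0585 0.2306
26.2005 12.8447 3.8310 0.4903 0.0000
32.4120 19.5359 6.9852 1.0424 0.0000 0.0000
38.2011 26.2005 12.3850 2.2164 0.0000 0.0000 0.0000
43.5966 32.4120 19.5359 4.7124 0.0000 0.0000 0.0000 0.0000

Δt=0.06557  u=1.07296  d=0.93200  q=0.52673  discount=0.99379
step 7 (expiry): payoffs max(K−S,0) = 43.5966 32.4120 19.5359 4.7124 0.0000 0.0000 0.0000 0.0000
step 6: (k=6,j=0): S=79.3489, (K−S)⁺=38.2011, hold=37.4711 ⇒ V=38.2011 exercise | (k=6,j=1): S=91.3495, (K−S)⁺=26.2005, hold=25.4705 ⇒ V=26.2005 exercise | (k=6,j=2): S=105.1650, (K−S)⁺=12.3850, hold=11.6550 ⇒ V=12.3850 exercise | (k=6,j=3): S=121.0700, (K−S)⁺=0.0000, hold=2.2164 ⇒ V=2.2164 continue | (k=6,j=4): S=139.3804, (K−S)⁺=0.0000, hold=0.0000 ⇒ V=0.0000 continue | (k=6,j=5): S=160.4600, (K−S)⁺=0.0000, hold=0.0000 ⇒ V=0.0000 continue | (k=6,j=6): S=184.7277, (K−S)⁺=0.0000, hold=0.0000 ⇒ V=0.0000 continue  boundary S*=105.1650
step 5: (k=5,j=0): S=85.1380, (K−S)⁺=32.4120, hold=31.6820 ⇒ V=32.4120 exercise | (k=5,j=1): S=98.0141, (K−S)⁺=19.5359, hold=18.8059 ⇒ V=19.5359 exercise | (k=5,j=2): S=112.8376, (K−S)⁺=4.7124, hold=6.9852 ⇒ V=6.9852 continue | (k=5,j=3): S=129.9030, (K−S)⁺=0.0000, hold=1.0424 ⇒ V=1.0424 continue | (k=5,j=4): S=149.5493, (K−S)⁺=0.0000, hold=0.0000 ⇒ V=0.0000 continue | (k=5,j=5): S=172.1668, (K−S)⁺=0.0000, hold=0.0000 ⇒ V=0.0000 continue  boundary S*=98.0141
step 4: (k=4,j=0): S=91.3495, (K−S)⁺=26.2005, hold=25.4705 ⇒ V=26.2005 exercise | (k=4,j=1): S=105.1650, (K−S)⁺=12.3850, hold=12.8447 ⇒ V=12.8447 continue | (k=4,j=2): S=121.0700, (K−S)⁺=0.0000, hold=3.8310 ⇒ V=3.8310 continue | (k=4,j=3): S=139.3804, (K−S)⁺=0.0000, hold=0.4903 ⇒ V=0.4903 continue | (k=4,j=4): S=160.4600, (K−S)⁺=0.0000, hold=0.0000 ⇒ V=0.0000 continue  boundary S*=91.3495
step 3: (k=3,j=0): S=98.0141, (K−S)⁺=19.5359, hold=19.0465 ⇒ V=19.5359 exercise | (k=3,j=1): S=112.8376, (K−S)⁺=4.7124, hold=8.0466 ⇒ V=8.0466 continue | (k=3,j=2): S=129.9030, (K−S)⁺=0.0000, hold=2.0585 ⇒ V=2.0585 continue | (k=3,j=3): S=149.5493, (K−S)⁺=0.0000, hold=0.2306 ⇒ V=0.2306 continue  boundary S*=98.0141
step 2: (k=2,j=0): S=105.1650, (K−S)⁺=12.3850, hold=13.4003 ⇒ V=13.4003 continue | (k=2,j=1): S=121.0700, (K−S)⁺=0.0000, hold=4.8621 ⇒ V=4.8621 continue | (k=2,j=2): S=139.3804, (K−S)⁺=0.0000, hold=1.0889 ⇒ V=1.0889 continue  boundary S*=-
step 1: (k=1,j=0): S=112.8376, (K−S)⁺=4.7124, hold=8.8476 ⇒ V=8.8476 continue | (k=1,j=1): S=129.9030, (K−S)⁺=0.0000, hold=2.8567 ⇒ V=2.8567 continue  boundary S*=-
step 0: (k=0,j=0): S=121.0700, (K−S)⁺=0.0000, hold=5.6567 ⇒ V=5.6567 continue  boundary S*=-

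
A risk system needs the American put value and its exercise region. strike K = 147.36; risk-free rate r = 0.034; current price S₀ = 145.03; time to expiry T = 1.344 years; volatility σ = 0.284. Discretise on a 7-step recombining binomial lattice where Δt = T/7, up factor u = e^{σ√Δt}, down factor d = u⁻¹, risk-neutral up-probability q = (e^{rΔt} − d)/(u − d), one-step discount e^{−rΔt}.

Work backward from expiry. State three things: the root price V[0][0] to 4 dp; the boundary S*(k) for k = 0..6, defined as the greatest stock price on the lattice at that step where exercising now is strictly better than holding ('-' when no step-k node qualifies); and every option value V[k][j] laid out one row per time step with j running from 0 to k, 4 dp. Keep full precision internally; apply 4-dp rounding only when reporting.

Δt=0.19200  u=1.13252  d=0.88299  q=0.49518  discount=0.99349
step 7 (expiry): payoffs max(K−S,0) = 86.6661 69.5144 47.5156 19.3001 0.0000 0.0000 0.0000 0.0000
step 6: (k=6,j=0): S=68.7368, (K−S)⁺=78.6232, hold=77.6643 ⇒ V=78.6232 exercise | (k=6,j=1): S=88.1615, (K−S)⁺=59.1985, hold=58.2397 ⇒ V=59.1985 exercise | (k=6,j=2): S=113.0755, (K−S)⁺=34.2845, hold=33.3257 ⇒ V=34.2845 exercise | (k=6,j=3): S=145.0300, (K−S)⁺=2.3300, hold=9.6798 ⇒ V=9.6798 continue | (k=6,j=4): S=186.0147, (K−S)⁺=0.0000, hold=0.0000 ⇒ V=0.0000 continue | (k=6,j=5): S=238.5815, (K−S)⁺=0.0000, hold=0.0000 ⇒ V=0.0000 continue | (k=6,j=6): S=306.0033, (K−S)⁺=0.0000, hold=0.0000 ⇒ V=0.0000 continue  boundary S*=113.0755
step 5: (k=5,j=0): S=77.8456, (K−S)⁺=69.5144, hold=68.5555 ⇒ V=69.5144 exercise | (k=5,j=1): S=99.8444, (K−S)⁺=47.5156, hold=46.5568 ⇒ V=47.5156 exercise | (k=5,j=2): S=128.0599, (K−S)⁺=19.3001, hold=21.9570 ⇒ V=21.9570 continue | (k=5,j=3): S=164.2489, (K−S)⁺=0.0000, hold=4.8548 ⇒ V=4.8548 continue | (k=5,j=4): S=210.6648, (K−S)⁺=0.0000, hold=0.0000 ⇒ V=0.0000 continue | (k=5,j=5): S=270.1976, (K−S)⁺=0.0000, hold=0.0000 ⇒ V=0.0000 continue  boundary S*=99.8444
step 4: (k=4,j=0): S=88.1615, (K−S)⁺=59.1985, hold=58.2397 ⇒ V=59.1985 exercise | (k=4,j=1): S=113.0755, (K−S)⁺=34.2845, hold=34.6328 ⇒ V=34.6328 continue | (k=4,j=2): S=145.0300, (K−S)⁺=2.3300, hold=13.4006 ⇒ V=13.4006 continue | (k=4,j=3): S=186.0147, (K−S)⁺=0.0000, hold=2.4349 ⇒ V=2.4349 continue | (k=4,j=4): S=238.5815, (K−S)⁺=0.0000, hold=0.0000 ⇒ V=0.0000 continue  boundary S*=88.1615
step 3: (k=3,j=0): S=99.8444, (K−S)⁺=47.5156, hold=46.7281 ⇒ V=47.5156 exercise | (k=3,j=1): S=128.0599, (K−S)⁺=19.3001, hold=23.9622 ⇒ V=23.9622 continue | (k=3,j=2): S=164.2489, (K−S)⁺=0.0000, hold=7.9188 ⇒ V=7.9188 continue | (k=3,j=3): S=210.6648, (K−S)⁺=0.0000, hold=1.2212 ⇒ V=1.2212 continue  boundary S*=99.8444
step 2: (k=2,j=0): S=113.0755, (K−S)⁺=34.2845, hold=35.6192 ⇒ V=35.6192 continue | (k=2,j=1): S=145.0300, (K−S)⁺=2.3300, hold=15.9136 ⇒ V=15.9136 continue | (k=2,j=2): S=186.0147, (K−S)⁺=0.0000, hold=4.5723 ⇒ V=4.5723 continue  boundary S*=-
step 1: (k=1,j=0): S=128.0599, (K−S)⁺=19.3001, hold=25.6932 ⇒ V=25.6932 continue | (k=1,j=1): S=164.2489, (K−S)⁺=0.0000, hold=10.2307 ⇒ V=10.2307 continue  boundary S*=-
step 0: (k=0,j=0): S=145.0300, (K−S)⁺=2.3300, hold=17.9192 ⇒ V=17.9192 continue  boundary S*=-

price = 17.9192
boundary = - - - 99.8444 88.1615 99.8444 113.0755
tree:
17.9192
25.6932 10.2307
35.6192 15.9136 4.5723
47.5156 23.9622 7.9188 1.2212
59.1985 34.6328 13.4006 2.4349 0.0000
69.5144 47.5156 21.9570 4.8548 0.0000 0.0000
78.6232 59.1985 34.2845 9.6798 0.0000 0.0000 0.0000
86.6661 69.5144 47.5156 19.3001 0.0000 0.0000 0.0000 0.0000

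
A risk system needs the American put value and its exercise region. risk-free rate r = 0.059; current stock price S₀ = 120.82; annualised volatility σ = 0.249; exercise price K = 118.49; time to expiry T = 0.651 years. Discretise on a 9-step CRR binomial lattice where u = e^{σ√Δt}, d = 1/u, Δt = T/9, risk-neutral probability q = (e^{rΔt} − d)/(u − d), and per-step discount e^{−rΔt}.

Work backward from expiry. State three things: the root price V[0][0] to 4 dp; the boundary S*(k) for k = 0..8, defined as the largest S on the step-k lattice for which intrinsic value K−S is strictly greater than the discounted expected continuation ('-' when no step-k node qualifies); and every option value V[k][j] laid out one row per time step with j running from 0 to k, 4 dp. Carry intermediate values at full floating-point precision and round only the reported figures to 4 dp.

price = 6.9730
boundary = - - - - 92.4279 98.8296 92.4279 98.8296 105.6747
tree:
6.9730
10.1669 4.0252
14.3976 6.2697 1.9463
19.7289 9.4999 3.2818 0.7057
26.0621 13.9324 5.4074 1.3087 0.1441
32.0491 19.6604 8.6575 2.3935 0.2985 0.0000
37.6483 26.0621 13.3632 4.3009 0.6184 0.0000 0.0000
42.8848 32.0491 19.6604 7.5479 1.2809 0.0000 0.0000 0.0000
47.7822 37.6483 26.0621 12.8153 2.6533 0.0000 0.0000 0.0000 0.0000
52.3623 42.8848 32.0491 19.6604 5.4961 0.0000 0.0000 0.0000 0.0000 0.0000

Δt=0.07233, u=1.06926, d=0.93522, q=0.51517, disc=e^(-rΔt)=0.99574
k=9 terminal: V=max(K-S,0) → 52.3623 42.8848 32.0491 19.6604 5.4961 0.0000 0.0000 0.0000 0.0000 0.0000
k=8: j=0 S=70.7078 intr=47.7822 cont=47.2776 V=47.7822[EX]; j=1 S=80.8417 intr=37.6483 cont=37.1437 V=37.6483[EX]; j=2 S=92.4279 intr=26.0621 cont=25.5575 V=26.0621[EX]; j=3 S=105.6747 intr=12.8153 cont=12.3107 V=12.8153[EX]; j=4 S=120.8200 intr=0.0000 cont=2.6533 V=2.6533[hold]; j=5 S=138.1359 intr=0.0000 cont=0.0000 V=0.0000[hold]; j=6 S=157.9336 intr=0.0000 cont=0.0000 V=0.0000[hold]; j=7 S=180.5686 intr=0.0000 cont=0.0000 V=0.0000[hold]; j=8 S=206.4478 intr=0.0000 cont=0.0000 V=0.0000[hold]  S*(8)=105.6747
k=7: j=0 S=75.6052 intr=42.8848 cont=42.3802 V=42.8848[EX]; j=1 S=86.4409 intr=32.0491 cont=31.5445 V=32.0491[EX]; j=2 S=98.8296 intr=19.6604 cont=19.1558 V=19.6604[EX]; j=3 S=112.9939 intr=5.4961 cont=7.5479 V=7.5479[hold]; j=4 S=129.1882 intr=0.0000 cont=1.2809 V=1.2809[hold]; j=5 S=147.7034 intr=0.0000 cont=0.0000 V=0.0000[hold]; j=6 S=168.8723 intr=0.0000 cont=0.0000 V=0.0000[hold]; j=7 S=193.0751 intr=0.0000 cont=0.0000 V=0.0000[hold]  S*(7)=98.8296
k=6: j=0 S=80.8417 intr=37.6483 cont=37.1437 V=37.6483[EX]; j=1 S=92.4279 intr=26.0621 cont=25.5575 V=26.0621[EX]; j=2 S=105.6747 intr=12.8153 cont=13.3632 V=13.3632[hold]; j=3 S=120.8200 intr=0.0000 cont=4.3009 V=4.3009[hold]; j=4 S=138.1359 intr=0.0000 cont=0.6184 V=0.6184[hold]; j=5 S=157.9336 intr=0.0000 cont=0.0000 V=0.0000[hold]; j=6 S=180.5686 intr=0.0000 cont=0.0000 V=0.0000[hold]  S*(6)=92.4279
k=5: j=0 S=86.4409 intr=32.0491 cont=31.5445 V=32.0491[EX]; j=1 S=98.8296 intr=19.6604 cont=19.4369 V=19.6604[EX]; j=2 S=112.9939 intr=5.4961 cont=8.6575 V=8.6575[hold]; j=3 S=129.1882 intr=0.0000 cont=2.3935 V=2.3935[hold]; j=4 S=147.7034 intr=0.0000 cont=0.2985 V=0.2985[hold]; j=5 S=168.8723 intr=0.0000 cont=0.0000 V=0.0000[hold]  S*(5)=98.8296
k=4: j=0 S=92.4279 intr=26.0621 cont=25.5575 V=26.0621[EX]; j=1 S=105.6747 intr=12.8153 cont=13.9324 V=13.9324[hold]; j=2 S=120.8200 intr=0.0000 cont=5.4074 V=5.4074[hold]; j=3 S=138.1359 intr=0.0000 cont=1.3087 V=1.3087[hold]; j=4 S=157.9336 intr=0.0000 cont=0.1441 V=0.1441[hold]  S*(4)=92.4279
k=3: j=0 S=98.8296 intr=19.6604 cont=19.7289 V=19.7289[hold]; j=1 S=112.9939 intr=5.4961 cont=9.4999 V=9.4999[hold]; j=2 S=129.1882 intr=0.0000 cont=3.2818 V=3.2818[hold]; j=3 S=147.7034 intr=0.0000 cont=0.7057 V=0.7057[hold]  S*(3)=-
k=2: j=0 S=105.6747 intr=12.8153 cont=14.3976 V=14.3976[hold]; j=1 S=120.8200 intr=0.0000 cont=6.2697 V=6.2697[hold]; j=2 S=138.1359 intr=0.0000 cont=1.9463 V=1.9463[hold]  S*(2)=-
k=1: j=0 S=112.9939 intr=5.4961 cont=10.1669 V=10.1669[hold]; j=1 S=129.1882 intr=0.0000 cont=4.0252 V=4.0252[hold]  S*(1)=-
k=0: j=0 S=120.8200 intr=0.0000 cont=6.9730 V=6.9730[hold]  S*(0)=-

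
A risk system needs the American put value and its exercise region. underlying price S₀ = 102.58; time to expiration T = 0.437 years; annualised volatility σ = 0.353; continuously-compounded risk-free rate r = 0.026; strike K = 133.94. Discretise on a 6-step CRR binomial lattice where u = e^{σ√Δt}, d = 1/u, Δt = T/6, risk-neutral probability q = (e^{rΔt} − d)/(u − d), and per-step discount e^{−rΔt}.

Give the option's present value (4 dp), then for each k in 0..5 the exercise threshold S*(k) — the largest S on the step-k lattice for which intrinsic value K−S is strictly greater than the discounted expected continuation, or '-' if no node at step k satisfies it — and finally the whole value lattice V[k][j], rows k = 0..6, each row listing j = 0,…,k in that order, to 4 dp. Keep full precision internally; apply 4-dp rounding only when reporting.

params: Δt=0.07283 u=1.09995 d=0.90913 q=0.48613 e^(-rΔt)=0.99811
t_6 payoffs: 76.0211 63.8642 49.1557 31.3600 9.8291 0.0000 0.0000
t_5: node(5,0) S=63.7081 payoff=70.2319 vs cont=69.9786 → 70.2319 [stop]  node(5,1) S=77.0800 payoff=56.8600 vs cont=56.6066 → 56.8600 [stop]  node(5,2) S=93.2586 payoff=40.6814 vs cont=40.4280 → 40.6814 [stop]  node(5,3) S=112.8331 payoff=21.1069 vs cont=20.8535 → 21.1069 [stop]  node(5,4) S=136.5161 payoff=0.0000 vs cont=5.0413 → 5.0413 [wait]  node(5,5) S=165.1700 payoff=0.0000 vs cont=0.0000 → 0.0000 [wait]  ⇒ S*(5)=112.8331
t_4: node(4,0) S=70.0758 payoff=63.8642 vs cont=63.6108 → 63.8642 [stop]  node(4,1) S=84.7843 payoff=49.1557 vs cont=48.9023 → 49.1557 [stop]  node(4,2) S=102.5800 payoff=31.3600 vs cont=31.1066 → 31.3600 [stop]  node(4,3) S=124.1109 payoff=9.8291 vs cont=13.2717 → 13.2717 [wait]  node(4,4) S=150.1611 payoff=0.0000 vs cont=2.5856 → 2.5856 [wait]  ⇒ S*(4)=102.5800
t_3: node(3,0) S=77.0800 payoff=56.8600 vs cont=56.6066 → 56.8600 [stop]  node(3,1) S=93.2586 payoff=40.6814 vs cont=40.4280 → 40.6814 [stop]  node(3,2) S=112.8331 payoff=21.1069 vs cont=22.5240 → 22.5240 [wait]  node(3,3) S=136.5161 payoff=0.0000 vs cont=8.0616 → 8.0616 [wait]  ⇒ S*(3)=93.2586
t_2: node(2,0) S=84.7843 payoff=49.1557 vs cont=48.9023 → 49.1557 [stop]  node(2,1) S=102.5800 payoff=31.3600 vs cont=31.7942 → 31.7942 [wait]  node(2,2) S=124.1109 payoff=9.8291 vs cont=15.4640 → 15.4640 [wait]  ⇒ S*(2)=84.7843
t_1: node(1,0) S=93.2586 payoff=40.6814 vs cont=40.6386 → 40.6814 [stop]  node(1,1) S=112.8331 payoff=21.1069 vs cont=23.8104 → 23.8104 [wait]  ⇒ S*(1)=93.2586
t_0: node(0,0) S=102.5800 payoff=31.3600 vs cont=32.4183 → 32.4183 [wait]  ⇒ S*(0)=-

price = 32.4183
boundary = - 93.2586 84.7843 93.2586 102.5800 112.8331
tree:
32.4183
40.6814 23.8104
49.1557 31.7942 15.4640
56.8600 40.6814 22.5240 8.0616
63.8642 49.1557 31.3600 13.2717 2.5856
70.2319 56.8600 40.6814 21.1069 5.0413 0.0000
76.0211 63.8642 49.1557 31.3600 9.8291 0.0000 0.0000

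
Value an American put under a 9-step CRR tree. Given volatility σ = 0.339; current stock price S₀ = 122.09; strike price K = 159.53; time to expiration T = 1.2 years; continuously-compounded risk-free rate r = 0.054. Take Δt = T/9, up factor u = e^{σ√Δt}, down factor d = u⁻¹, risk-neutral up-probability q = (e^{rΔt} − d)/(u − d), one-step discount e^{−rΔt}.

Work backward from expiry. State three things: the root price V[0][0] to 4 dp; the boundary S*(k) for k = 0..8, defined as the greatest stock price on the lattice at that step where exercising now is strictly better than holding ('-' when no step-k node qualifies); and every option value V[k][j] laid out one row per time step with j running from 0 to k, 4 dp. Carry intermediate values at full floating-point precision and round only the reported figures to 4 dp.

Δt=0.13333, u=1.13177, d=0.88357, q=0.49821, disc=e^(-rΔt)=0.99283
k=9 terminal: V=max(K-S,0) → 119.4575 108.2007 93.7818 75.3125 51.6550 21.3519 0.0000 0.0000 0.0000 0.0000
k=8: j=0 S=45.3530 intr=114.1770 cont=113.0325 V=114.1770[EX]; j=1 S=58.0931 intr=101.4369 cont=100.2924 V=101.4369[EX]; j=2 S=74.4120 intr=85.1180 cont=83.9735 V=85.1180[EX]; j=3 S=95.3151 intr=64.2149 cont=63.0704 V=64.2149[EX]; j=4 S=122.0900 intr=37.4400 cont=36.2955 V=37.4400[EX]; j=5 S=156.3863 intr=3.1437 cont=10.6374 V=10.6374[hold]; j=6 S=200.3167 intr=0.0000 cont=0.0000 V=0.0000[hold]; j=7 S=256.5876 intr=0.0000 cont=0.0000 V=0.0000[hold]; j=8 S=328.6656 intr=0.0000 cont=0.0000 V=0.0000[hold]  S*(8)=122.0900
k=7: j=0 S=51.3293 intr=108.2007 cont=107.0562 V=108.2007[EX]; j=1 S=65.7482 intr=93.7818 cont=92.6373 V=93.7818[EX]; j=2 S=84.2175 intr=75.3125 cont=74.1680 V=75.3125[EX]; j=3 S=107.8750 intr=51.6550 cont=50.5105 V=51.6550[EX]; j=4 S=138.1781 intr=21.3519 cont=23.9140 V=23.9140[hold]; j=5 S=176.9937 intr=0.0000 cont=5.2995 V=5.2995[hold]; j=6 S=226.7130 intr=0.0000 cont=0.0000 V=0.0000[hold]; j=7 S=290.3989 intr=0.0000 cont=0.0000 V=0.0000[hold]  S*(7)=107.8750
k=6: j=0 S=58.0931 intr=101.4369 cont=100.2924 V=101.4369[EX]; j=1 S=74.4120 intr=85.1180 cont=83.9735 V=85.1180[EX]; j=2 S=95.3151 intr=64.2149 cont=63.0704 V=64.2149[EX]; j=3 S=122.0900 intr=37.4400 cont=37.5628 V=37.5628[hold]; j=4 S=156.3863 intr=3.1437 cont=14.5351 V=14.5351[hold]; j=5 S=200.3167 intr=0.0000 cont=2.6402 V=2.6402[hold]; j=6 S=256.5876 intr=0.0000 cont=0.0000 V=0.0000[hold]  S*(6)=95.3151
k=5: j=0 S=65.7482 intr=93.7818 cont=92.6373 V=93.7818[EX]; j=1 S=84.2175 intr=75.3125 cont=74.1680 V=75.3125[EX]; j=2 S=107.8750 intr=51.6550 cont=50.5713 V=51.6550[EX]; j=3 S=138.1781 intr=21.3519 cont=25.9031 V=25.9031[hold]; j=4 S=176.9937 intr=0.0000 cont=8.5472 V=8.5472[hold]; j=5 S=226.7130 intr=0.0000 cont=1.3153 V=1.3153[hold]  S*(5)=107.8750
k=4: j=0 S=74.4120 intr=85.1180 cont=83.9735 V=85.1180[EX]; j=1 S=95.3151 intr=64.2149 cont=63.0704 V=64.2149[EX]; j=2 S=122.0900 intr=37.4400 cont=38.5467 V=38.5467[hold]; j=3 S=156.3863 intr=3.1437 cont=17.1325 V=17.1325[hold]; j=4 S=200.3167 intr=0.0000 cont=4.9088 V=4.9088[hold]  S*(4)=95.3151
k=3: j=0 S=84.2175 intr=75.3125 cont=74.1680 V=75.3125[EX]; j=1 S=107.8750 intr=51.6550 cont=51.0579 V=51.6550[EX]; j=2 S=138.1781 intr=21.3519 cont=27.6780 V=27.6780[hold]; j=3 S=176.9937 intr=0.0000 cont=10.9633 V=10.9633[hold]  S*(3)=107.8750
k=2: j=0 S=95.3151 intr=64.2149 cont=63.0704 V=64.2149[EX]; j=1 S=122.0900 intr=37.4400 cont=39.4246 V=39.4246[hold]; j=2 S=156.3863 intr=3.1437 cont=19.2118 V=19.2118[hold]  S*(2)=95.3151
k=1: j=0 S=107.8750 intr=51.6550 cont=51.4922 V=51.6550[EX]; j=1 S=138.1781 intr=21.3519 cont=29.1439 V=29.1439[hold]  S*(1)=107.8750
k=0: j=0 S=122.0900 intr=37.4400 cont=40.1497 V=40.1497[hold]  S*(0)=-

price = 40.1497
boundary = - 107.8750 95.3151 107.8750 95.3151 107.8750 95.3151 107.8750 122.0900
tree:
40.1497
51.6550 29.1439
64.2149 39.4246 19.2118
75.3125 51.6550 27.6780 10.9633
85.1180 64.2149 38.5467 17.1325 4.9088
93.7818 75.3125 51.6550 25.9031 8.5472 1.3153
101.4369 85.1180 64.2149 37.5628 14.5351 2.6402 0.0000
108.2007 93.7818 75.3125 51.6550 23.9140 5.2995 0.0000 0.0000
114.1770 101.4369 85.1180 64.2149 37.4400 10.6374 0.0000 0.0000 0.0000
119.4575 108.2007 93.7818 75.3125 51.6550 21.3519 0.0000 0.0000 0.0000 0.0000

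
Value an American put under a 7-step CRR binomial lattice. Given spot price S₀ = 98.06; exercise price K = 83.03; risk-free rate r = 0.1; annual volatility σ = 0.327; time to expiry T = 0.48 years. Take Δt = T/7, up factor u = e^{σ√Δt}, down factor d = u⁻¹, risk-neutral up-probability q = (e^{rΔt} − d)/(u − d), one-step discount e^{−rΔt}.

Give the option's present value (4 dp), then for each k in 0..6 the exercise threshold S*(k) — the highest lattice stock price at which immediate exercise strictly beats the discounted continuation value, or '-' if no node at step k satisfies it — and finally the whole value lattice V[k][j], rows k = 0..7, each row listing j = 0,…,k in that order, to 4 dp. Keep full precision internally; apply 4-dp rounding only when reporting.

price = 2.0553
boundary = - - - - 69.6209 63.9075 69.6209
tree:
2.0553
3.4418 0.7963
5.6134 1.4727 0.1792
8.8589 2.6769 0.3750 0.0000
13.4091 4.7548 0.7846 0.0000 0.0000
19.1225 8.1785 1.6415 0.0000 0.0000 0.0000
24.3671 13.4091 3.4342 0.0000 0.0000 0.0000 0.0000
29.1813 19.1225 7.1849 0.0000 0.0000 0.0000 0.0000 0.0000

Δt=0.06857  u=1.08940  d=0.91793  q=0.51873  discount=0.99317
step 7 (expiry): payoffs max(K−S,0) = 29.1813 19.1225 7.1849 0.0000 0.0000 0.0000 0.0000 0.0000
step 6: (k=6,j=0): S=58.6629, (K−S)⁺=24.3671, hold=23.7997 ⇒ V=24.3671 exercise | (k=6,j=1): S=69.6209, (K−S)⁺=13.4091, hold=12.8417 ⇒ V=13.4091 exercise | (k=6,j=2): S=82.6258, (K−S)⁺=0.4042, hold=3.4342 ⇒ V=3.4342 continue | (k=6,j=3): S=98.0600, (K−S)⁺=0.0000, hold=0.0000 ⇒ V=0.0000 continue | (k=6,j=4): S=116.3772, (K−S)⁺=0.0000, hold=0.0000 ⇒ V=0.0000 continue | (k=6,j=5): S=138.1161, (K−S)⁺=0.0000, hold=0.0000 ⇒ V=0.0000 continue | (k=6,j=6): S=163.9156, (K−S)⁺=0.0000, hold=0.0000 ⇒ V=0.0000 continue  boundary S*=69.6209
step 5: (k=5,j=0): S=63.9075, (K−S)⁺=19.1225, hold=18.5551 ⇒ V=19.1225 exercise | (k=5,j=1): S=75.8451, (K−S)⁺=7.1849, hold=8.1785 ⇒ V=8.1785 continue | (k=5,j=2): S=90.0127, (K−S)⁺=0.0000, hold=1.6415 ⇒ V=1.6415 continue | (k=5,j=3): S=106.8267, (K−S)⁺=0.0000, hold=0.0000 ⇒ V=0.0000 continue | (k=5,j=4): S=126.7816, (K−S)⁺=0.0000, hold=0.0000 ⇒ V=0.0000 continue | (k=5,j=5): S=150.4639, (K−S)⁺=0.0000, hold=0.0000 ⇒ V=0.0000 continue  boundary S*=63.9075
step 4: (k=4,j=0): S=69.6209, (K−S)⁺=13.4091, hold=13.3536 ⇒ V=13.4091 exercise | (k=4,j=1): S=82.6258, (K−S)⁺=0.4042, hold=4.7548 ⇒ V=4.7548 continue | (k=4,j=2): S=98.0600, (K−S)⁺=0.0000, hold=0.7846 ⇒ V=0.7846 continue | (k=4,j=3): S=116.3772, (K−S)⁺=0.0000, hold=0.0000 ⇒ V=0.0000 continue | (k=4,j=4): S=138.1161, (K−S)⁺=0.0000, hold=0.0000 ⇒ V=0.0000 continue  boundary S*=69.6209
step 3: (k=3,j=0): S=75.8451, (K−S)⁺=7.1849, hold=8.8589 ⇒ V=8.8589 continue | (k=3,j=1): S=90.0127, (K−S)⁺=0.0000, hold=2.6769 ⇒ V=2.6769 continue | (k=3,j=2): S=106.8267, (K−S)⁺=0.0000, hold=0.3750 ⇒ V=0.3750 continue | (k=3,j=3): S=126.7816, (K−S)⁺=0.0000, hold=0.0000 ⇒ V=0.0000 continue  boundary S*=-
step 2: (k=2,j=0): S=82.6258, (K−S)⁺=0.4042, hold=5.6134 ⇒ V=5.6134 continue | (k=2,j=1): S=98.0600, (K−S)⁺=0.0000, hold=1.4727 ⇒ V=1.4727 continue | (k=2,j=2): S=116.3772, (K−S)⁺=0.0000, hold=0.1792 ⇒ V=0.1792 continue  boundary S*=-
step 1: (k=1,j=0): S=90.0127, (K−S)⁺=0.0000, hold=3.4418 ⇒ V=3.4418 continue | (k=1,j=1): S=106.8267, (K−S)⁺=0.0000, hold=0.7963 ⇒ V=0.7963 continue  boundary S*=-
step 0: (k=0,j=0): S=98.0600, (K−S)⁺=0.0000, hold=2.0553 ⇒ V=2.0553 continue  boundary S*=-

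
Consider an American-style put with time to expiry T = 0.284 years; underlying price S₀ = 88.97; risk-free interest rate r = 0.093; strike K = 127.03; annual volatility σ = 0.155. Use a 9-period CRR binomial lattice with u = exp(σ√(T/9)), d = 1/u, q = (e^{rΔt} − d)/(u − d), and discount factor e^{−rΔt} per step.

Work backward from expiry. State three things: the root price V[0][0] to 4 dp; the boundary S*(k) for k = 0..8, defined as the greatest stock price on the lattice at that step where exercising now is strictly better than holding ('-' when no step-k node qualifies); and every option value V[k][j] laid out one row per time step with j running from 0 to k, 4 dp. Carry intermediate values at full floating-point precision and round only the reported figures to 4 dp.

price = 38.0600
boundary = 88.9700 91.4537 94.0068 96.6312 99.3288 102.1017 104.9520 107.8819 110.8936
tree:
38.0600
40.4763 35.5763
42.8269 38.0600 33.0232
45.1138 40.4763 35.5763 30.3988
47.3385 42.8269 38.0600 33.0232 27.7012
49.5028 45.1138 40.4763 35.5763 30.3988 24.9283
51.6083 47.3385 42.8269 38.0600 33.0232 27.7012 22.0780
53.6566 49.5028 45.1138 40.4763 35.5763 30.3988 24.9283 19.1481
55.6493 51.6083 47.3385 42.8269 38.0600 33.0232 27.7012 22.0780 16.1364
57.5879 53.6566 49.5028 45.1138 40.4763 35.5763 30.3988 24.9283 19.1481 13.0406

Δt=0.03156  u=1.02792  d=0.97284  q=0.54648  discount=0.99707
step 9 (expiry): payoffs max(K−S,0) = 57.5879 53.6566 49.5028 45.1138 40.4763 35.5763 30.3988 24.9283 19.1481 13.0406
step 8: (k=8,j=0): S=71.3807, (K−S)⁺=55.6493, hold=55.2771 ⇒ V=55.6493 exercise | (k=8,j=1): S=75.4217, (K−S)⁺=51.6083, hold=51.2360 ⇒ V=51.6083 exercise | (k=8,j=2): S=79.6915, (K−S)⁺=47.3385, hold=46.9662 ⇒ V=47.3385 exercise | (k=8,j=3): S=84.2031, (K−S)⁺=42.8269, hold=42.4547 ⇒ V=42.8269 exercise | (k=8,j=4): S=88.9700, (K−S)⁺=38.0600, hold=37.6878 ⇒ V=38.0600 exercise | (k=8,j=5): S=94.0068, (K−S)⁺=33.0232, hold=32.6509 ⇒ V=33.0232 exercise | (k=8,j=6): S=99.3288, (K−S)⁺=27.7012, hold=27.3290 ⇒ V=27.7012 exercise | (k=8,j=7): S=104.9520, (K−S)⁺=22.0780, hold=21.7057 ⇒ V=22.0780 exercise | (k=8,j=8): S=110.8936, (K−S)⁺=16.1364, hold=15.7641 ⇒ V=16.1364 exercise  boundary S*=110.8936
step 7: (k=7,j=0): S=73.3734, (K−S)⁺=53.6566, hold=53.2844 ⇒ V=53.6566 exercise | (k=7,j=1): S=77.5272, (K−S)⁺=49.5028, hold=49.1305 ⇒ V=49.5028 exercise | (k=7,j=2): S=81.9162, (K−S)⁺=45.1138, hold=44.7415 ⇒ V=45.1138 exercise | (k=7,j=3): S=86.5537, (K−S)⁺=40.4763, hold=40.1040 ⇒ V=40.4763 exercise | (k=7,j=4): S=91.4537, (K−S)⁺=35.5763, hold=35.2040 ⇒ V=35.5763 exercise | (k=7,j=5): S=96.6312, (K−S)⁺=30.3988, hold=30.0266 ⇒ V=30.3988 exercise | (k=7,j=6): S=102.1017, (K−S)⁺=24.9283, hold=24.5561 ⇒ V=24.9283 exercise | (k=7,j=7): S=107.8819, (K−S)⁺=19.1481, hold=18.7758 ⇒ V=19.1481 exercise  boundary S*=107.8819
step 6: (k=6,j=0): S=75.4217, (K−S)⁺=51.6083, hold=51.2360 ⇒ V=51.6083 exercise | (k=6,j=1): S=79.6915, (K−S)⁺=47.3385, hold=46.9662 ⇒ V=47.3385 exercise | (k=6,j=2): S=84.2031, (K−S)⁺=42.8269, hold=42.4547 ⇒ V=42.8269 exercise | (k=6,j=3): S=88.9700, (K−S)⁺=38.0600, hold=37.6878 ⇒ V=38.0600 exercise | (k=6,j=4): S=94.0068, (K−S)⁺=33.0232, hold=32.6509 ⇒ V=33.0232 exercise | (k=6,j=5): S=99.3288, (K−S)⁺=27.7012, hold=27.3290 ⇒ V=27.7012 exercise | (k=6,j=6): S=104.9520, (K−S)⁺=22.0780, hold=21.7057 ⇒ V=22.0780 exercise  boundary S*=104.9520
step 5: (k=5,j=0): S=77.5272, (K−S)⁺=49.5028, hold=49.1305 ⇒ V=49.5028 exercise | (k=5,j=1): S=81.9162, (K−S)⁺=45.1138, hold=44.7415 ⇒ V=45.1138 exercise | (k=5,j=2): S=86.5537, (K−S)⁺=40.4763, hold=40.1040 ⇒ V=40.4763 exercise | (k=5,j=3): S=91.4537, (K−S)⁺=35.5763, hold=35.2040 ⇒ V=35.5763 exercise | (k=5,j=4): S=96.6312, (K−S)⁺=30.3988, hold=30.0266 ⇒ V=30.3988 exercise | (k=5,j=5): S=102.1017, (K−S)⁺=24.9283, hold=24.5561 ⇒ V=24.9283 exercise  boundary S*=102.1017
step 4: (k=4,j=0): S=79.6915, (K−S)⁺=47.3385, hold=46.9662 ⇒ V=47.3385 exercise | (k=4,j=1): S=84.2031, (K−S)⁺=42.8269, hold=42.4547 ⇒ V=42.8269 exercise | (k=4,j=2): S=88.9700, (K−S)⁺=38.0600, hold=37.6878 ⇒ V=38.0600 exercise | (k=4,j=3): S=94.0068, (K−S)⁺=33.0232, hold=32.6509 ⇒ V=33.0232 exercise | (k=4,j=4): S=99.3288, (K−S)⁺=27.7012, hold=27.3290 ⇒ V=27.7012 exercise  boundary S*=99.3288
step 3: (k=3,j=0): S=81.9162, (K−S)⁺=45.1138, hold=44.7415 ⇒ V=45.1138 exercise | (k=3,j=1): S=86.5537, (K−S)⁺=40.4763, hold=40.1040 ⇒ V=40.4763 exercise | (k=3,j=2): S=91.4537, (K−S)⁺=35.5763, hold=35.2040 ⇒ V=35.5763 exercise | (k=3,j=3): S=96.6312, (K−S)⁺=30.3988, hold=30.0266 ⇒ V=30.3988 exercise  boundary S*=96.6312
step 2: (k=2,j=0): S=84.2031, (K−S)⁺=42.8269, hold=42.4547 ⇒ V=42.8269 exercise | (k=2,j=1): S=88.9700, (K−S)⁺=38.0600, hold=37.6878 ⇒ V=38.0600 exercise | (k=2,j=2): S=94.0068, (K−S)⁺=33.0232, hold=32.6509 ⇒ V=33.0232 exercise  boundary S*=94.0068
step 1: (k=1,j=0): S=86.5537, (K−S)⁺=40.4763, hold=40.1040 ⇒ V=40.4763 exercise | (k=1,j=1): S=91.4537, (K−S)⁺=35.5763, hold=35.2040 ⇒ V=35.5763 exercise  boundary S*=91.4537
step 0: (k=0,j=0): S=88.9700, (K−S)⁺=38.0600, hold=37.6878 ⇒ V=38.0600 exercise  boundary S*=88.9700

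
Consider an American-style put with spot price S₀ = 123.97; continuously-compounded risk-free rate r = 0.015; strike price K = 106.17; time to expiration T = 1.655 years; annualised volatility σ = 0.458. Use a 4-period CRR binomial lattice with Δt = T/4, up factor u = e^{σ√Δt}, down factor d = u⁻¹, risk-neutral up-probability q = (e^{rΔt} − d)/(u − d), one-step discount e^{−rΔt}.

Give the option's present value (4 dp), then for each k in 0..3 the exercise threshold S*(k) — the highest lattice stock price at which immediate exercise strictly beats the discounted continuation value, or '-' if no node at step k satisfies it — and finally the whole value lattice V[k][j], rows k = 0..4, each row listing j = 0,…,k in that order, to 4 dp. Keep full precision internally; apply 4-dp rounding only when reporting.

price = 18.1358
boundary = - - - 51.2254
tree:
18.1358
27.3478 6.5400
39.8147 11.6947 0.0000
54.9446 20.9124 0.0000 0.0000
68.0158 37.3952 0.0000 0.0000 0.0000

Δt=0.41375, u=1.34259, d=0.74483, q=0.43729, disc=e^(-rΔt)=0.99381
k=4 terminal: V=max(K-S,0) → 68.0158 37.3952 0.0000 0.0000 0.0000
k=3: j=0 S=51.2254 intr=54.9446 cont=54.2877 V=54.9446[EX]; j=1 S=92.3364 intr=13.8336 cont=20.9124 V=20.9124[hold]; j=2 S=166.4410 intr=0.0000 cont=0.0000 V=0.0000[hold]; j=3 S=300.0182 intr=0.0000 cont=0.0000 V=0.0000[hold]  S*(3)=51.2254
k=2: j=0 S=68.7748 intr=37.3952 cont=39.8147 V=39.8147[hold]; j=1 S=123.9700 intr=0.0000 cont=11.6947 V=11.6947[hold]; j=2 S=223.4621 intr=0.0000 cont=0.0000 V=0.0000[hold]  S*(2)=-
k=1: j=0 S=92.3364 intr=13.8336 cont=27.3478 V=27.3478[hold]; j=1 S=166.4410 intr=0.0000 cont=6.5400 V=6.5400[hold]  S*(1)=-
k=0: j=0 S=123.9700 intr=0.0000 cont=18.1358 V=18.1358[hold]  S*(0)=-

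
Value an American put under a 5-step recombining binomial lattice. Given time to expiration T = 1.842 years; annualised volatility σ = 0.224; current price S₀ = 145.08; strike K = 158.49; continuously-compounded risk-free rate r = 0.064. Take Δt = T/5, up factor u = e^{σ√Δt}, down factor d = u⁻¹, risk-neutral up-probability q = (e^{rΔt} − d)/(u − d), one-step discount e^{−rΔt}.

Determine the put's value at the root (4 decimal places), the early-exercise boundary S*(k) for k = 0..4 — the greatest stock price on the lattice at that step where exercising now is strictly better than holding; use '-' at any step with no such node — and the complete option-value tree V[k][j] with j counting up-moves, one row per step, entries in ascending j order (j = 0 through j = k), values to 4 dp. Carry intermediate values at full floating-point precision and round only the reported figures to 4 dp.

price = 18.7084
boundary = - 126.6372 110.5389 126.6372 110.5389
tree:
18.7084
31.8528 8.9127
47.9511 17.1644 2.6412
62.0030 31.8528 6.0569 0.0000
74.2686 47.9511 13.8899 0.0000 0.0000
84.9749 62.0030 31.8528 0.0000 0.0000 0.0000

Δt=0.36840, u=1.14563, d=0.87288, q=0.55353, disc=e^(-rΔt)=0.97670
k=5 terminal: V=max(K-S,0) → 84.9749 62.0030 31.8528 0.0000 0.0000 0.0000
k=4: j=0 S=84.2214 intr=74.2686 cont=70.5755 V=74.2686[EX]; j=1 S=110.5389 intr=47.9511 cont=44.2580 V=47.9511[EX]; j=2 S=145.0800 intr=13.4100 cont=13.8899 V=13.8899[hold]; j=3 S=190.4145 intr=0.0000 cont=0.0000 V=0.0000[hold]; j=4 S=249.9151 intr=0.0000 cont=0.0000 V=0.0000[hold]  S*(4)=110.5389
k=3: j=0 S=96.4870 intr=62.0030 cont=58.3099 V=62.0030[EX]; j=1 S=126.6372 intr=31.8528 cont=28.4191 V=31.8528[EX]; j=2 S=166.2087 intr=0.0000 cont=6.0569 V=6.0569[hold]; j=3 S=218.1455 intr=0.0000 cont=0.0000 V=0.0000[hold]  S*(3)=126.6372
k=2: j=0 S=110.5389 intr=47.9511 cont=44.2580 V=47.9511[EX]; j=1 S=145.0800 intr=13.4100 cont=17.1644 V=17.1644[hold]; j=2 S=190.4145 intr=0.0000 cont=2.6412 V=2.6412[hold]  S*(2)=110.5389
k=1: j=0 S=126.6372 intr=31.8528 cont=30.1895 V=31.8528[EX]; j=1 S=166.2087 intr=0.0000 cont=8.9127 V=8.9127[hold]  S*(1)=126.6372
k=0: j=0 S=145.0800 intr=13.4100 cont=18.7084 V=18.7084[hold]  S*(0)=-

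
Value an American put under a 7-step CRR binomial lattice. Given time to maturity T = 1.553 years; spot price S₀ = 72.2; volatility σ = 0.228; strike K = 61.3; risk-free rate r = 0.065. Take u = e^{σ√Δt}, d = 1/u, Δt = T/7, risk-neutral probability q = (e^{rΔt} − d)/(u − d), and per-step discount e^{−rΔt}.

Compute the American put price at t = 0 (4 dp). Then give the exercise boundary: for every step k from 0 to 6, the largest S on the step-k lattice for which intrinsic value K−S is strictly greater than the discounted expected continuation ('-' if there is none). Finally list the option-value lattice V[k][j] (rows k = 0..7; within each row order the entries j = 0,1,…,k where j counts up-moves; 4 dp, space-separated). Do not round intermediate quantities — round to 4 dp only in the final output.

Δt=0.22186  u=1.11337  d=0.89817  q=0.54068  discount=0.98568
step 7 (expiry): payoffs max(K−S,0) = 27.2545 19.0975 8.9860 0.0000 0.0000 0.0000 0.0000 0.0000
step 6: (k=6,j=0): S=37.9052, (K−S)⁺=23.3948, hold=22.5171 ⇒ V=23.3948 exercise | (k=6,j=1): S=46.9871, (K−S)⁺=14.3129, hold=13.4353 ⇒ V=14.3129 exercise | (k=6,j=2): S=58.2449, (K−S)⁺=3.0551, hold=4.0684 ⇒ V=4.0684 continue | (k=6,j=3): S=72.2000, (K−S)⁺=0.0000, hold=0.0000 ⇒ V=0.0000 continue | (k=6,j=4): S=89.4987, (K−S)⁺=0.0000, hold=0.0000 ⇒ V=0.0000 continue | (k=6,j=5): S=110.9420, (K−S)⁺=0.0000, hold=0.0000 ⇒ V=0.0000 continue | (k=6,j=6): S=137.5230, (K−S)⁺=0.0000, hold=0.0000 ⇒ V=0.0000 continue  boundary S*=46.9871
step 5: (k=5,j=0): S=42.2025, (K−S)⁺=19.0975, hold=18.2198 ⇒ V=19.0975 exercise | (k=5,j=1): S=52.3140, (K−S)⁺=8.9860, hold=8.6483 ⇒ V=8.9860 exercise | (k=5,j=2): S=64.8481, (K−S)⁺=0.0000, hold=1.8420 ⇒ V=1.8420 continue | (k=5,j=3): S=80.3854, (K−S)⁺=0.0000, hold=0.0000 ⇒ V=0.0000 continue | (k=5,j=4): S=99.6452, (K−S)⁺=0.0000, hold=0.0000 ⇒ V=0.0000 continue | (k=5,j=5): S=123.5196, (K−S)⁺=0.0000, hold=0.0000 ⇒ V=0.0000 continue  boundary S*=52.3140
step 4: (k=4,j=0): S=46.9871, (K−S)⁺=14.3129, hold=13.4353 ⇒ V=14.3129 exercise | (k=4,j=1): S=58.2449, (K−S)⁺=3.0551, hold=5.0500 ⇒ V=5.0500 continue | (k=4,j=2): S=72.2000, (K−S)⁺=0.0000, hold=0.8339 ⇒ V=0.8339 continue | (k=4,j=3): S=89.4987, (K−S)⁺=0.0000, hold=0.0000 ⇒ V=0.0000 continue | (k=4,j=4): S=110.9420, (K−S)⁺=0.0000, hold=0.0000 ⇒ V=0.0000 continue  boundary S*=46.9871
step 3: (k=3,j=0): S=52.3140, (K−S)⁺=8.9860, hold=9.1715 ⇒ V=9.1715 continue | (k=3,j=1): S=64.8481, (K−S)⁺=0.0000, hold=2.7308 ⇒ V=2.7308 continue | (k=3,j=2): S=80.3854, (K−S)⁺=0.0000, hold=0.3776 ⇒ V=0.3776 continue | (k=3,j=3): S=99.6452, (K−S)⁺=0.0000, hold=0.0000 ⇒ V=0.0000 continue  boundary S*=-
step 2: (k=2,j=0): S=58.2449, (K−S)⁺=3.0551, hold=5.6077 ⇒ V=5.6077 continue | (k=2,j=1): S=72.2000, (K−S)⁺=0.0000, hold=1.4376 ⇒ V=1.4376 continue | (k=2,j=2): S=89.4987, (K−S)⁺=0.0000, hold=0.1709 ⇒ V=0.1709 continue  boundary S*=-
step 1: (k=1,j=0): S=64.8481, (K−S)⁺=0.0000, hold=3.3050 ⇒ V=3.3050 continue | (k=1,j=1): S=80.3854, (K−S)⁺=0.0000, hold=0.7420 ⇒ V=0.7420 continue  boundary S*=-
step 0: (k=0,j=0): S=72.2000, (K−S)⁺=0.0000, hold=1.8918 ⇒ V=1.8918 continue  boundary S*=-

price = 1.8918
boundary = - - - - 46.9871 52.3140 46.9871
tree:
1.8918
3.3050 0.7420
5.6077 1.4376 0.1709
9.1715 2.7308 0.3776 0.0000
14.3129 5.0500 0.8339 0.0000 0.0000
19.0975 8.9860 1.8420 0.0000 0.0000 0.0000
23.3948 14.3129 4.0684 0.0000 0.0000 0.0000 0.0000
27.2545 19.0975 8.9860 0.0000 0.0000 0.0000 0.0000 0.0000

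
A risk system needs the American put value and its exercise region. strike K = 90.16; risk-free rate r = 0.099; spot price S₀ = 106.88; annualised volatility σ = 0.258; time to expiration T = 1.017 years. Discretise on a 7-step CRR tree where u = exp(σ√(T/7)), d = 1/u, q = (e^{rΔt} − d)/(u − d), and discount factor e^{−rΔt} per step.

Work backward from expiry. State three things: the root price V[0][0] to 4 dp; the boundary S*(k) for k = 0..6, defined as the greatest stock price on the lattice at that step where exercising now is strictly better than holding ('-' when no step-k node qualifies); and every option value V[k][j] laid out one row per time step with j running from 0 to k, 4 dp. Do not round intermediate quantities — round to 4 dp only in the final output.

params: Δt=0.14529 u=1.10334 d=0.90634 q=0.54897 e^(-rΔt)=0.98572
t_7 payoffs: 36.4647 24.7938 10.5861 0.0000 0.0000 0.0000 0.0000 0.0000
t_6: node(6,0) S=59.2441 payoff=30.9159 vs cont=29.6284 → 30.9159 [stop]  node(6,1) S=72.1210 payoff=18.0390 vs cont=16.7514 → 18.0390 [stop]  node(6,2) S=87.7969 payoff=2.3631 vs cont=4.7064 → 4.7064 [wait]  node(6,3) S=106.8800 payoff=0.0000 vs cont=0.0000 → 0.0000 [wait]  node(6,4) S=130.1109 payoff=0.0000 vs cont=0.0000 → 0.0000 [wait]  node(6,5) S=158.3911 payoff=0.0000 vs cont=0.0000 → 0.0000 [wait]  node(6,6) S=192.8182 payoff=0.0000 vs cont=0.0000 → 0.0000 [wait]  ⇒ S*(6)=72.1210
t_5: node(5,0) S=65.3662 payoff=24.7938 vs cont=23.5063 → 24.7938 [stop]  node(5,1) S=79.5739 payoff=10.5861 vs cont=10.5666 → 10.5861 [stop]  node(5,2) S=96.8697 payoff=0.0000 vs cont=2.0924 → 2.0924 [wait]  node(5,3) S=117.9248 payoff=0.0000 vs cont=0.0000 → 0.0000 [wait]  node(5,4) S=143.5563 payoff=0.0000 vs cont=0.0000 → 0.0000 [wait]  node(5,5) S=174.7590 payoff=0.0000 vs cont=0.0000 → 0.0000 [wait]  ⇒ S*(5)=79.5739
t_4: node(4,0) S=72.1210 payoff=18.0390 vs cont=16.7514 → 18.0390 [stop]  node(4,1) S=87.7969 payoff=2.3631 vs cont=5.8387 → 5.8387 [wait]  node(4,2) S=106.8800 payoff=0.0000 vs cont=0.9302 → 0.9302 [wait]  node(4,3) S=130.1109 payoff=0.0000 vs cont=0.0000 → 0.0000 [wait]  node(4,4) S=158.3911 payoff=0.0000 vs cont=0.0000 → 0.0000 [wait]  ⇒ S*(4)=72.1210
t_3: node(3,0) S=79.5739 payoff=10.5861 vs cont=11.1794 → 11.1794 [wait]  node(3,1) S=96.8697 payoff=0.0000 vs cont=3.0992 → 3.0992 [wait]  node(3,2) S=117.9248 payoff=0.0000 vs cont=0.4136 → 0.4136 [wait]  node(3,3) S=143.5563 payoff=0.0000 vs cont=0.0000 → 0.0000 [wait]  ⇒ S*(3)=-
t_2: node(2,0) S=87.7969 payoff=2.3631 vs cont=6.6472 → 6.6472 [wait]  node(2,1) S=106.8800 payoff=0.0000 vs cont=1.6016 → 1.6016 [wait]  node(2,2) S=130.1109 payoff=0.0000 vs cont=0.1839 → 0.1839 [wait]  ⇒ S*(2)=-
t_1: node(1,0) S=96.8697 payoff=0.0000 vs cont=3.8220 → 3.8220 [wait]  node(1,1) S=117.9248 payoff=0.0000 vs cont=0.8116 → 0.8116 [wait]  ⇒ S*(1)=-
t_0: node(0,0) S=106.8800 payoff=0.0000 vs cont=2.1384 → 2.1384 [wait]  ⇒ S*(0)=-

price = 2.1384
boundary = - - - - 72.1210 79.5739 72.1210
tree:
2.1384
3.8220 0.8116
6.6472 1.6016 0.1839
11.1794 3.0992 0.4136 0.0000
18.0390 5.8387 0.9302 0.0000 0.0000
24.7938 10.5861 2.0924 0.0000 0.0000 0.0000
30.9159 18.0390 4.7064 0.0000 0.0000 0.0000 0.0000
36.4647 24.7938 10.5861 0.0000 0.0000 0.0000 0.0000 0.0000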